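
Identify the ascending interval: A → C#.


Step by step:
Letter names: A → C spans 3 letter names → a 3rd
Semitones: A → C# = 4 half-steps
A 3rd of 4 semitones is a major 3rd
= major 3rd


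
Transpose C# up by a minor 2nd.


minor 2nd: 2 letter names, 1 semitones
Letter: C + 1 → D
Pitch: C# + 1 semitones, spelled as a D → D
= D


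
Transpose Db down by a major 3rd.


Let's work it out.
major 3rd: 3 letter names, 4 semitones
Letter: D - 2 → B
Pitch: Db - 4 semitones, spelled as a B → Bbb
= Bbb


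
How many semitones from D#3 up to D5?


Step by step:
Absolute semitone position = octave×12 + chromatic position
D#3: 3×12 + 3 = 39
D5: 5×12 + 2 = 62
Difference = 62 - 39 = 23
= 23 semitones


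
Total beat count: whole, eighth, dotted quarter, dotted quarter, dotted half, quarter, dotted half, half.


Reasoning:
Beat values:
  whole = 4 beats
  eighth = 0.5 beats
  dotted quarter = 1.5 beats
  dotted quarter = 1.5 beats
  dotted half = 3 beats
  quarter = 1 beat
  dotted half = 3 beats
  half = 2 beats
Sum = 4 + 0.5 + 1.5 + 1.5 + 3 + 1 + 3 + 2
= 16.5 beats


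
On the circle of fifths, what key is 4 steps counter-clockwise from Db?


Each counter-clockwise step moves down a perfect 5th (= up a perfect 4th)
From Db: Db → F#/Gb → B → E → A
= A


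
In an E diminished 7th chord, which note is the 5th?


Solution.
Diminished 7th chord = root + minor 3rd + diminished 5th + diminished 7th
Seventh chords stack in thirds, so the letter names are E-G-B-D
Root: E
Minor 3rd above E: G
Diminished 5th above E: Bb
Diminished 7th above E: Db
The 5th = Bb


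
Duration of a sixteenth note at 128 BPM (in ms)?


One quarter-note beat = 60000 / BPM = 60000 / 128 ms
Sixteenth note = 1/4 × quarter note
Duration = 1/4 × 60000 / 128 = 15000 / 128
= 117.2 ms


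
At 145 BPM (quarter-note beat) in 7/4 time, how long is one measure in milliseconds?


Reasoning:
Quarter-note beat duration = 60000 / 145 ms
Beats per measure (7/4) = 7
One measure = 7 × 60000 / 145 = 420000 / 145 ms
= 2896.6 ms


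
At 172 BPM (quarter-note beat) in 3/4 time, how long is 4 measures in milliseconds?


Step by step:
Quarter-note beat duration = 60000 / 172 ms
Beats per measure (3/4) = 3
One measure = 3 × 60000 / 172 = 180000 / 172 ms
4 measures = 4 × 180000 / 172 = 720000 / 172
= 4186.0 ms


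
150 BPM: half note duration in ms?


Reasoning:
One quarter-note beat = 60000 / BPM = 60000 / 150 ms
Half note = 2 × quarter note
Duration = 2 × 60000 / 150 = 120000 / 150
= 800.0 ms


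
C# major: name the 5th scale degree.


Major scale pattern: W-W-H-W-W-W-H (2-2-1-2-2-2-1 semitones)
Starting from C#:
  C# + 2 semitones → D#
  D# + 2 semitones → E#
  E# + 1 semitone → F#
  F# + 2 semitones → G#
  G# + 2 semitones → A#
  A# + 2 semitones → B#
  B# + 1 semitone → C#
Scale: C# D# E# F# G# A# B#
Degree 5 = G#


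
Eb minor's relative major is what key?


Solution.
The relative major shares the key signature and is a minor 3rd above the minor tonic
A minor 3rd above Eb is Gb
→ relative major of Eb minor is Gb major
= Gb major


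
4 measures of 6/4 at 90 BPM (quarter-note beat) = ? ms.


Let's work it out.
Quarter-note beat duration = 60000 / 90 ms
Beats per measure (6/4) = 6
One measure = 6 × 60000 / 90 = 360000 / 90 ms
4 measures = 4 × 360000 / 90 = 1440000 / 90
= 16000.0 ms


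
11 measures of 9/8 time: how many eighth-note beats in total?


Reasoning:
Time signature 9/8: the bottom number 8 means the eighth note gets one count
The top number 9 means 9 eighth-note beats per measure
Total = 9 × 11 measures
= 99 eighth-note beats


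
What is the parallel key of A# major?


Solution.
Parallel keys share the same tonic but differ in mode
A# major → parallel is A# minor
= A# minor


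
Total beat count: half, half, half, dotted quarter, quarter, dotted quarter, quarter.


Reasoning:
Beat values:
  half = 2 beats
  half = 2 beats
  half = 2 beats
  dotted quarter = 1.5 beats
  quarter = 1 beat
  dotted quarter = 1.5 beats
  quarter = 1 beat
Sum = 2 + 2 + 2 + 1.5 + 1 + 1.5 + 1
= 11 beats


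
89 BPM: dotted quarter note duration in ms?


One quarter-note beat = 60000 / BPM = 60000 / 89 ms
Dotted quarter note = 3/2 × quarter note
Duration = 3/2 × 60000 / 89 = 90000 / 89
= 1011.2 ms


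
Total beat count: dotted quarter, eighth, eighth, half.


Working:
Beat values:
  dotted quarter = 1.5 beats
  eighth = 0.5 beats
  eighth = 0.5 beats
  half = 2 beats
Sum = 1.5 + 0.5 + 0.5 + 2
= 4.5 beats


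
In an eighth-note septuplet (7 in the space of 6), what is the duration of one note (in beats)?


Working:
Septuplet: 7 notes occupy the space of 6 eighth notes
Space = 6 × 1/2 = 3 beats
Each septuplet note = 3 / 7 = 3/7 beats
= 3/7 beats


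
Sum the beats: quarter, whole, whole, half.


Working:
Beat values:
  quarter = 1 beat
  whole = 4 beats
  whole = 4 beats
  half = 2 beats
Sum = 1 + 4 + 4 + 2
= 11 beats


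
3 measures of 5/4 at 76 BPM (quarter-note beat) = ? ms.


Quarter-note beat duration = 60000 / 76 ms
Beats per measure (5/4) = 5
One measure = 5 × 60000 / 76 = 300000 / 76 ms
3 measures = 3 × 300000 / 76 = 900000 / 76
= 11842.1 ms


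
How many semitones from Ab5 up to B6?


Absolute semitone position = octave×12 + chromatic position
Ab5: 5×12 + 8 = 68
B6: 6×12 + 11 = 83
Difference = 83 - 68 = 15
= 15 semitones


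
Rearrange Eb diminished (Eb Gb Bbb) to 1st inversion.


Working:
Root position: Eb Gb Bbb
1st inversion: move root up an octave
Bass note: Gb
Notes (bottom to top) = Gb Bbb Eb


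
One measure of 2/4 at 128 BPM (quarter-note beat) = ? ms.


Reasoning:
Quarter-note beat duration = 60000 / 128 ms
Beats per measure (2/4) = 2
One measure = 2 × 60000 / 128 = 120000 / 128 ms
= 937.5 ms


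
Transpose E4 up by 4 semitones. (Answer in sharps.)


Reasoning:
E4: chromatic position 4 in octave 4 → absolute = 4×12 + 4 = 52
Transpose up 4: 52 + 4 = 56
56 = 4×12 + 8 → G# in octave 4
Result = G#4


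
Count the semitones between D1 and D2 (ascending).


Step by step:
Absolute semitone position = octave×12 + chromatic position
D1: 1×12 + 2 = 14
D2: 2×12 + 2 = 26
Difference = 26 - 14 = 12
= 12 semitones


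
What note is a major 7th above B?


A 7th spans 7 letter names, so from B we land on A
A major 7th = 11 semitones above B
Spell A at that pitch: A#
= A#


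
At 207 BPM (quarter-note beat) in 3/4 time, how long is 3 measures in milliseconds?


Let's work it out.
Quarter-note beat duration = 60000 / 207 ms
Beats per measure (3/4) = 3
One measure = 3 × 60000 / 207 = 180000 / 207 ms
3 measures = 3 × 180000 / 207 = 540000 / 207
= 2608.7 ms


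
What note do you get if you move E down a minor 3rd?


minor 3rd: 3 letter names, 3 semitones
Letter: E - 2 → C
Pitch: E - 3 semitones, spelled as a C → C#
= C#


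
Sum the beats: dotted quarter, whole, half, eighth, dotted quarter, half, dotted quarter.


Let's work it out.
Beat values:
  dotted quarter = 1.5 beats
  whole = 4 beats
  half = 2 beats
  eighth = 0.5 beats
  dotted quarter = 1.5 beats
  half = 2 beats
  dotted quarter = 1.5 beats
Sum = 1.5 + 4 + 2 + 0.5 + 1.5 + 2 + 1.5
= 13 beats


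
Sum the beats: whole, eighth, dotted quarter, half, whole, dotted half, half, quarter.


Beat values:
  whole = 4 beats
  eighth = 0.5 beats
  dotted quarter = 1.5 beats
  half = 2 beats
  whole = 4 beats
  dotted half = 3 beats
  half = 2 beats
  quarter = 1 beat
Sum = 4 + 0.5 + 1.5 + 2 + 4 + 3 + 2 + 1
= 18 beats


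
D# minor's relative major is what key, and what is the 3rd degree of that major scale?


Solution.
The relative major shares the key signature and is a minor 3rd above the minor tonic
A minor 3rd above D# is F#
→ relative major of D# minor is F# major
F# major scale: F# G# A# B C# D# E#
= F# major; 3rd degree = A#


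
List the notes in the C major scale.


Major scale pattern: W-W-H-W-W-W-H (2-2-1-2-2-2-1 semitones)
Starting from C:
  C + 2 semitones → D
  D + 2 semitones → E
  E + 1 semitone → F
  F + 2 semitones → G
  G + 2 semitones → A
  A + 2 semitones → B
  B + 1 semitone → C
Scale = C D E F G A B


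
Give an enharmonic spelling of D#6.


Working:
Enharmonic notes sound the same pitch but are spelled with different letter names
D# and Eb name the same pitch class
= Eb6


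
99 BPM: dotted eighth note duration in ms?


One quarter-note beat = 60000 / BPM = 60000 / 99 ms
Dotted eighth note = 3/4 × quarter note
Duration = 3/4 × 60000 / 99 = 45000 / 99
= 454.5 ms


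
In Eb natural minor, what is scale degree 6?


Natural minor scale pattern: W-H-W-W-H-W-W (2-1-2-2-1-2-2 semitones)
Starting from Eb:
  Eb + 2 semitones → F
  F + 1 semitone → Gb
  Gb + 2 semitones → Ab
  Ab + 2 semitones → Bb
  Bb + 1 semitone → Cb
  Cb + 2 semitones → Db
  Db + 2 semitones → Eb
Scale: Eb F Gb Ab Bb Cb Db
Degree 6 = Cb


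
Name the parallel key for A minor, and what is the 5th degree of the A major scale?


Working:
Parallel keys share the same tonic but differ in mode
A minor → parallel is A major
A major scale: A B C# D E F# G#
= A major; 5th degree = E


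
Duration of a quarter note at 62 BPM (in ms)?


Step by step:
One quarter-note beat = 60000 / BPM = 60000 / 62 ms
Duration = 60000 / 62
= 967.7 ms


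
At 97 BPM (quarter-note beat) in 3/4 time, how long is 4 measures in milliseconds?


Reasoning:
Quarter-note beat duration = 60000 / 97 ms
Beats per measure (3/4) = 3
One measure = 3 × 60000 / 97 = 180000 / 97 ms
4 measures = 4 × 180000 / 97 = 720000 / 97
= 7422.7 ms


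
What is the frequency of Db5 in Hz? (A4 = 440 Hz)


Solution.
f = 440 × 2^(n/12) where n = semitones from A4
Db5: 4 semitones from A4
f = 440 × 2^(4/12)
f = 554.37 Hz


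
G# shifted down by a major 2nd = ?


Reasoning:
major 2nd: 2 letter names, 2 semitones
Letter: G - 1 → F
Pitch: G# - 2 semitones, spelled as an F → F#
= F#


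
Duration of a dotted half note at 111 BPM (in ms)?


One quarter-note beat = 60000 / BPM = 60000 / 111 ms
Dotted half note = 3 × quarter note
Duration = 3 × 60000 / 111 = 180000 / 111
= 1621.6 ms


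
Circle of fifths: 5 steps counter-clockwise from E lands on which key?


Let's work it out.
Each counter-clockwise step moves down a perfect 5th (= up a perfect 4th)
From E: E → A → D → G → C → F
= F


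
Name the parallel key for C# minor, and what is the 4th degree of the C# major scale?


Let's work it out.
Parallel keys share the same tonic but differ in mode
C# minor → parallel is C# major
C# major scale: C# D# E# F# G# A# B#
= C# major; 4th degree = F#


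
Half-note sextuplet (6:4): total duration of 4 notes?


Let's work it out.
Sextuplet: 6 notes occupy the space of 4 half notes
Space = 4 × 2 = 8 beats
Each sextuplet note = 8 / 6 = 4/3 beats
4 notes = 4 × 4/3 = 16/3
= 16/3 beats


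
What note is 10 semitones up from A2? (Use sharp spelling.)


Reasoning:
A2: chromatic position 9 in octave 2 → absolute = 2×12 + 9 = 33
Transpose up 10: 33 + 10 = 43
43 = 3×12 + 7 → G in octave 3
Result = G3


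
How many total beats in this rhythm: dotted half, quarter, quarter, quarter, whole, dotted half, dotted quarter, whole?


Reasoning:
Beat values:
  dotted half = 3 beats
  quarter = 1 beat
  quarter = 1 beat
  quarter = 1 beat
  whole = 4 beats
  dotted half = 3 beats
  dotted quarter = 1.5 beats
  whole = 4 beats
Sum = 3 + 1 + 1 + 1 + 4 + 3 + 1.5 + 4
= 18.5 beats


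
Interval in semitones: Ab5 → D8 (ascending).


Let's work it out.
Absolute semitone position = octave×12 + chromatic position
Ab5: 5×12 + 8 = 68
D8: 8×12 + 2 = 98
Difference = 98 - 68 = 30
= 30 semitones


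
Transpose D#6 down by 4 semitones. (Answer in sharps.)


D#6: chromatic position 3 in octave 6 → absolute = 6×12 + 3 = 75
Transpose down 4: 75 - 4 = 71
71 = 5×12 + 11 → B in octave 5
Result = B5


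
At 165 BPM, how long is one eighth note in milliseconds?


Step by step:
One quarter-note beat = 60000 / BPM = 60000 / 165 ms
Eighth note = 1/2 × quarter note
Duration = 1/2 × 60000 / 165 = 30000 / 165
= 181.8 ms


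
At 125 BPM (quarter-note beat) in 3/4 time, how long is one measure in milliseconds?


Working:
Quarter-note beat duration = 60000 / 125 ms
Beats per measure (3/4) = 3
One measure = 3 × 60000 / 125 = 180000 / 125 ms
= 1440.0 ms


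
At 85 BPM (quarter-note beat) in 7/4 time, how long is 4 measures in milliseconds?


Solution.
Quarter-note beat duration = 60000 / 85 ms
Beats per measure (7/4) = 7
One measure = 7 × 60000 / 85 = 420000 / 85 ms
4 measures = 4 × 420000 / 85 = 1680000 / 85
= 19764.7 ms


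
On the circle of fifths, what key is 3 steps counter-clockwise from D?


Each counter-clockwise step moves down a perfect 5th (= up a perfect 4th)
From D: D → G → C → F
= F


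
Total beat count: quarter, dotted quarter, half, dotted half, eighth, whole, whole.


Let's work it out.
Beat values:
  quarter = 1 beat
  dotted quarter = 1.5 beats
  half = 2 beats
  dotted half = 3 beats
  eighth = 0.5 beats
  whole = 4 beats
  whole = 4 beats
Sum = 1 + 1.5 + 2 + 3 + 0.5 + 4 + 4
= 16 beats


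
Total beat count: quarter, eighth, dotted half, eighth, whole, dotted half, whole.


Step by step:
Beat values:
  quarter = 1 beat
  eighth = 0.5 beats
  dotted half = 3 beats
  eighth = 0.5 beats
  whole = 4 beats
  dotted half = 3 beats
  whole = 4 beats
Sum = 1 + 0.5 + 3 + 0.5 + 4 + 3 + 4
= 16 beats


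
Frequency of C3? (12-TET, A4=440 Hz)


Reasoning:
f = 440 × 2^(n/12) where n = semitones from A4
C3: -21 semitones from A4
f = 440 × 2^(-21/12)
f = 130.81 Hz


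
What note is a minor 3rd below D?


Reasoning:
A 3rd spans 3 letter names, so from D we land on B
A minor 3rd = 3 semitones below D
Spell B at that pitch: B
= B


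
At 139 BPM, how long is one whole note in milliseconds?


One quarter-note beat = 60000 / BPM = 60000 / 139 ms
Whole note = 4 × quarter note
Duration = 4 × 60000 / 139 = 240000 / 139
= 1726.6 ms


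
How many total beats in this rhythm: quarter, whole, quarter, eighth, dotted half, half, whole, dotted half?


Beat values:
  quarter = 1 beat
  whole = 4 beats
  quarter = 1 beat
  eighth = 0.5 beats
  dotted half = 3 beats
  half = 2 beats
  whole = 4 beats
  dotted half = 3 beats
Sum = 1 + 4 + 1 + 0.5 + 3 + 2 + 4 + 3
= 18.5 beats


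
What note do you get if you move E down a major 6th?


Step by step:
major 6th: 6 letter names, 9 semitones
Letter: E - 5 → G
Pitch: E - 9 semitones, spelled as a G → G
= G


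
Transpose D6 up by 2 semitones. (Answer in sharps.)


Working:
D6: chromatic position 2 in octave 6 → absolute = 6×12 + 2 = 74
Transpose up 2: 74 + 2 = 76
76 = 6×12 + 4 → E in octave 6
Result = E6


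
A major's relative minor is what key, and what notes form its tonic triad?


Solution.
The relative minor shares the major's key signature and starts on its 6th degree
6th degree = a major 6th above the tonic; a major 6th above A is F#
→ relative minor of A major is F# minor
Tonic triad of F# minor = root + minor 3rd + perfect 5th = F# A C#
= F# minor; triad = F# A C#


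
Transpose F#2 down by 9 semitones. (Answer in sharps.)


Solution.
F#2: chromatic position 6 in octave 2 → absolute = 2×12 + 6 = 30
Transpose down 9: 30 - 9 = 21
21 = 1×12 + 9 → A in octave 1
Result = A1


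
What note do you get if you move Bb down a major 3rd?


Solution.
major 3rd: 3 letter names, 4 semitones
Letter: B - 2 → G
Pitch: Bb - 4 semitones, spelled as a G → Gb
= Gb


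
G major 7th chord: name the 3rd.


Let's work it out.
Major 7th chord = root + major 3rd + perfect 5th + major 7th
Seventh chords stack in thirds, so the letter names are G-B-D-F
Root: G
Major 3rd above G: B
Perfect 5th above G: D
Major 7th above G: F#
The 3rd = B


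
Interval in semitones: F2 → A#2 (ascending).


Step by step:
Absolute semitone position = octave×12 + chromatic position
F2: 2×12 + 5 = 29
A#2: 2×12 + 10 = 34
Difference = 34 - 29 = 5
= 5 semitones


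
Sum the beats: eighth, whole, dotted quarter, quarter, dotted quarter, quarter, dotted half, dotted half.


Step by step:
Beat values:
  eighth = 0.5 beats
  whole = 4 beats
  dotted quarter = 1.5 beats
  quarter = 1 beat
  dotted quarter = 1.5 beats
  quarter = 1 beat
  dotted half = 3 beats
  dotted half = 3 beats
Sum = 0.5 + 4 + 1.5 + 1 + 1.5 + 1 + 3 + 3
= 15.5 beats


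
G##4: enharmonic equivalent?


Working:
Enharmonic notes sound the same pitch but are spelled with different letter names
G## and A name the same pitch class
= A4


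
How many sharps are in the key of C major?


Solution.
Sharp major keys follow the circle of fifths: C(0), G(1), D(2), A(3), E(4), B(5), F#(6), C#(7)
C major has 0 sharps
= 0 sharps


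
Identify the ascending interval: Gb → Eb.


Working:
Letter names: G → E spans 6 letter names → a 6th
Semitones: Gb → Eb = 9 half-steps
A 6th of 9 semitones is a major 6th
= major 6th


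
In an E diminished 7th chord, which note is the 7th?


Reasoning:
Diminished 7th chord = root + minor 3rd + diminished 5th + diminished 7th
Seventh chords stack in thirds, so the letter names are E-G-B-D
Root: E
Minor 3rd above E: G
Diminished 5th above E: Bb
Diminished 7th above E: Db
The 7th = Db


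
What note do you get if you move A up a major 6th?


major 6th: 6 letter names, 9 semitones
Letter: A + 5 → F
Pitch: A + 9 semitones, spelled as an F → F#
= F#


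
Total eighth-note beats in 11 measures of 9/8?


Time signature 9/8: the bottom number 8 means the eighth note gets one count
The top number 9 means 9 eighth-note beats per measure
Total = 9 × 11 measures
= 99 eighth-note beats


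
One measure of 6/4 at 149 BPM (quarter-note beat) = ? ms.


Working:
Quarter-note beat duration = 60000 / 149 ms
Beats per measure (6/4) = 6
One measure = 6 × 60000 / 149 = 360000 / 149 ms
= 2416.1 ms


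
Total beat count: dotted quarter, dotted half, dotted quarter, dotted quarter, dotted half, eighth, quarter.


Beat values:
  dotted quarter = 1.5 beats
  dotted half = 3 beats
  dotted quarter = 1.5 beats
  dotted quarter = 1.5 beats
  dotted half = 3 beats
  eighth = 0.5 beats
  quarter = 1 beat
Sum = 1.5 + 3 + 1.5 + 1.5 + 3 + 0.5 + 1
= 12 beats


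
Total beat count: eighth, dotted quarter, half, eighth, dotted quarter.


Solution.
Beat values:
  eighth = 0.5 beats
  dotted quarter = 1.5 beats
  half = 2 beats
  eighth = 0.5 beats
  dotted quarter = 1.5 beats
Sum = 0.5 + 1.5 + 2 + 0.5 + 1.5
= 6 beats


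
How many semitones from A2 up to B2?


Let's work it out.
Absolute semitone position = octave×12 + chromatic position
A2: 2×12 + 9 = 33
B2: 2×12 + 11 = 35
Difference = 35 - 33 = 2
= 2 semitones


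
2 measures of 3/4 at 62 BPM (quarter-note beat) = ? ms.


Let's work it out.
Quarter-note beat duration = 60000 / 62 ms
Beats per measure (3/4) = 3
One measure = 3 × 60000 / 62 = 180000 / 62 ms
2 measures = 2 × 180000 / 62 = 360000 / 62
= 5806.5 ms


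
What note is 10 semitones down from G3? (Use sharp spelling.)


Let's work it out.
G3: chromatic position 7 in octave 3 → absolute = 3×12 + 7 = 43
Transpose down 10: 43 - 10 = 33
33 = 2×12 + 9 → A in octave 2
Result = A2


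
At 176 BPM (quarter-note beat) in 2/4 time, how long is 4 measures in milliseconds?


Let's work it out.
Quarter-note beat duration = 60000 / 176 ms
Beats per measure (2/4) = 2
One measure = 2 × 60000 / 176 = 120000 / 176 ms
4 measures = 4 × 120000 / 176 = 480000 / 176
= 2727.3 ms


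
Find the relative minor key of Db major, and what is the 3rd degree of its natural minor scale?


The relative minor shares the major's key signature and starts on its 6th degree
6th degree = a major 6th above the tonic; a major 6th above Db is Bb
→ relative minor of Db major is Bb minor
Bb natural minor scale: Bb C Db Eb F Gb Ab
= Bb minor; 3rd degree = Db


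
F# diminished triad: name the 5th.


Solution.
Diminished triad = root + minor 3rd (3 semitones) + diminished 5th (6 semitones)
A triad on F# stacks thirds, so the chord tones use letter names F-A-C
Root: F#
Minor 3rd above F#: A
Diminished 5th above F#: C
The 5th = C


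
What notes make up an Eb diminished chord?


Solution.
Diminished triad = root + minor 3rd (3 semitones) + diminished 5th (6 semitones)
A triad on Eb stacks thirds, so the chord tones use letter names E-G-B
Root: Eb
Minor 3rd above Eb: Gb
Diminished 5th above Eb: Bbb
Chord = Eb Gb Bbb


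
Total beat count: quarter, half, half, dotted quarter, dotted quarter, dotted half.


Beat values:
  quarter = 1 beat
  half = 2 beats
  half = 2 beats
  dotted quarter = 1.5 beats
  dotted quarter = 1.5 beats
  dotted half = 3 beats
Sum = 1 + 2 + 2 + 1.5 + 1.5 + 3
= 11 beats


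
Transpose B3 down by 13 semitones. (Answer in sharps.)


Reasoning:
B3: chromatic position 11 in octave 3 → absolute = 3×12 + 11 = 47
Transpose down 13: 47 - 13 = 34
34 = 2×12 + 10 → A# in octave 2
Result = A#2


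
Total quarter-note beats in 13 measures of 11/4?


Time signature 11/4: the bottom number 4 means the quarter note gets one count
The top number 11 means 11 quarter-note beats per measure
Total = 11 × 13 measures
= 143 quarter-note beats


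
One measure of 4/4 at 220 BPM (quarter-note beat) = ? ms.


Step by step:
Quarter-note beat duration = 60000 / 220 ms
Beats per measure (4/4) = 4
One measure = 4 × 60000 / 220 = 240000 / 220 ms
= 1090.9 ms


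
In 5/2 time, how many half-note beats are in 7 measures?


Working:
Time signature 5/2: the bottom number 2 means the half note gets one count
The top number 5 means 5 half-note beats per measure
Total = 5 × 7 measures
= 35 half-note beats


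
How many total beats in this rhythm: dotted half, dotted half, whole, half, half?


Working:
Beat values:
  dotted half = 3 beats
  dotted half = 3 beats
  whole = 4 beats
  half = 2 beats
  half = 2 beats
Sum = 3 + 3 + 4 + 2 + 2
= 14 beats


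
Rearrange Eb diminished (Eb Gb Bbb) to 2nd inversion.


Solution.
Root position: Eb Gb Bbb
2nd inversion: move root and 3rd up an octave
Bass note: Bbb
Notes (bottom to top) = Bbb Eb Gb


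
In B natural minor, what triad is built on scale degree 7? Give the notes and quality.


Working:
B natural minor scale: B C# D E F# G A
Diatonic triad on degree 7 stacks scale notes 7, 2, 4: A C# E
A→C# = 4 semitones; A→E = 7 semitones → major triad
= A C# E (major)


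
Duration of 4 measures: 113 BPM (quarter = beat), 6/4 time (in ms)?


Step by step:
Quarter-note beat duration = 60000 / 113 ms
Beats per measure (6/4) = 6
One measure = 6 × 60000 / 113 = 360000 / 113 ms
4 measures = 4 × 360000 / 113 = 1440000 / 113
= 12743.4 ms


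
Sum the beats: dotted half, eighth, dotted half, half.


Solution.
Beat values:
  dotted half = 3 beats
  eighth = 0.5 beats
  dotted half = 3 beats
  half = 2 beats
Sum = 3 + 0.5 + 3 + 2
= 8.5 beats


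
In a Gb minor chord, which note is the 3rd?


Working:
Minor triad = root + minor 3rd (3 semitones) + perfect 5th (7 semitones)
A triad on Gb stacks thirds, so the chord tones use letter names G-B-D
Root: Gb
Minor 3rd above Gb: Bbb
Perfect 5th above Gb: Db
The 3rd = Bbb


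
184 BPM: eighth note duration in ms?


Step by step:
One quarter-note beat = 60000 / BPM = 60000 / 184 ms
Eighth note = 1/2 × quarter note
Duration = 1/2 × 60000 / 184 = 30000 / 184
= 163.0 ms


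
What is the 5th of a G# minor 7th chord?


Solution.
Minor 7th chord = root + minor 3rd + perfect 5th + minor 7th
Seventh chords stack in thirds, so the letter names are G-B-D-F
Root: G#
Minor 3rd above G#: B
Perfect 5th above G#: D#
Minor 7th above G#: F#
The 5th = D#


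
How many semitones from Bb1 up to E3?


Step by step:
Absolute semitone position = octave×12 + chromatic position
Bb1: 1×12 + 10 = 22
E3: 3×12 + 4 = 40
Difference = 40 - 22 = 18
= 18 semitones


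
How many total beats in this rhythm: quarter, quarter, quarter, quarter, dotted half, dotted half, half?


Step by step:
Beat values:
  quarter = 1 beat
  quarter = 1 beat
  quarter = 1 beat
  quarter = 1 beat
  dotted half = 3 beats
  dotted half = 3 beats
  half = 2 beats
Sum = 1 + 1 + 1 + 1 + 3 + 3 + 2
= 12 beats


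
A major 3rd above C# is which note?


Step by step:
A 3rd spans 3 letter names, so from C we land on E
A major 3rd = 4 semitones above C#
Spell E at that pitch: E#
= E#


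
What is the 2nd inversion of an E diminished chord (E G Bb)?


Reasoning:
Root position: E G Bb
2nd inversion: move root and 3rd up an octave
Bass note: Bb
Notes (bottom to top) = Bb E G


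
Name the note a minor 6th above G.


Working:
A 6th spans 6 letter names, so from G we land on E
A minor 6th = 8 semitones above G
Spell E at that pitch: Eb
= Eb


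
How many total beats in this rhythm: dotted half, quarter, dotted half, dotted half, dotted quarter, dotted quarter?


Working:
Beat values:
  dotted half = 3 beats
  quarter = 1 beat
  dotted half = 3 beats
  dotted half = 3 beats
  dotted quarter = 1.5 beats
  dotted quarter = 1.5 beats
Sum = 3 + 1 + 3 + 3 + 1.5 + 1.5
= 13 beats


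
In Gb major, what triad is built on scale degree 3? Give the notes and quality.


Let's work it out.
Gb major scale: Gb Ab Bb Cb Db Eb F
Diatonic triad on degree 3 stacks scale notes 3, 5, 7: Bb Db F
Bb→Db = 3 semitones; Bb→F = 7 semitones → minor triad
= Bb Db F (minor)


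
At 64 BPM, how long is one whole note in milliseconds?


Step by step:
One quarter-note beat = 60000 / BPM = 60000 / 64 ms
Whole note = 4 × quarter note
Duration = 4 × 60000 / 64 = 240000 / 64
= 3750.0 ms


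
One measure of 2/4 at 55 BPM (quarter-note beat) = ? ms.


Step by step:
Quarter-note beat duration = 60000 / 55 ms
Beats per measure (2/4) = 2
One measure = 2 × 60000 / 55 = 120000 / 55 ms
= 2181.8 ms


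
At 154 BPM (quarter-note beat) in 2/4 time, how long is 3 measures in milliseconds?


Let's work it out.
Quarter-note beat duration = 60000 / 154 ms
Beats per measure (2/4) = 2
One measure = 2 × 60000 / 154 = 120000 / 154 ms
3 measures = 3 × 120000 / 154 = 360000 / 154
= 2337.7 ms


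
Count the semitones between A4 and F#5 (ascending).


Working:
Absolute semitone position = octave×12 + chromatic position
A4: 4×12 + 9 = 57
F#5: 5×12 + 6 = 66
Difference = 66 - 57 = 9
= 9 semitones


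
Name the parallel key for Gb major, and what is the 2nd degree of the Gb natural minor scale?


Step by step:
Parallel keys share the same tonic but differ in mode
Gb major → parallel is Gb minor
Gb natural minor scale: Gb Ab Bbb Cb Db Ebb Fb
= Gb minor; 2nd degree = Ab


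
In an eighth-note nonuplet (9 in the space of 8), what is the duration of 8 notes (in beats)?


Step by step:
Nonuplet: 9 notes occupy the space of 8 eighth notes
Space = 8 × 1/2 = 4 beats
Each nonuplet note = 4 / 9 = 4/9 beats
8 notes = 8 × 4/9 = 32/9
= 32/9 beats


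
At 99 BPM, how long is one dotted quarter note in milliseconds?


Step by step:
One quarter-note beat = 60000 / BPM = 60000 / 99 ms
Dotted quarter note = 3/2 × quarter note
Duration = 3/2 × 60000 / 99 = 90000 / 99
= 909.1 ms


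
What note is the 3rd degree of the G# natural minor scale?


Natural minor scale pattern: W-H-W-W-H-W-W (2-1-2-2-1-2-2 semitones)
Starting from G#:
  G# + 2 semitones → A#
  A# + 1 semitone → B
  B + 2 semitones → C#
  C# + 2 semitones → D#
  D# + 1 semitone → E
  E + 2 semitones → F#
  F# + 2 semitones → G#
Scale: G# A# B C# D# E F#
Degree 3 = B


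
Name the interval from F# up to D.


Working:
Letter names: F → D spans 6 letter names → a 6th
Semitones: F# → D = 8 half-steps
A 6th of 8 semitones is a minor 6th
= minor 6th


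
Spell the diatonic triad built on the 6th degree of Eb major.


Eb major scale: Eb F G Ab Bb C D
Diatonic triad on degree 6 stacks scale notes 6, 1, 3: C Eb G
C→Eb = 3 semitones; C→G = 7 semitones → minor triad
= C Eb G (minor)


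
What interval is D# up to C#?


Step by step:
Letter names: D → C spans 7 letter names → a 7th
Semitones: D# → C# = 10 half-steps
A 7th of 10 semitones is a minor 7th
= minor 7th


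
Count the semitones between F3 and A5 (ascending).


Absolute semitone position = octave×12 + chromatic position
F3: 3×12 + 5 = 41
A5: 5×12 + 9 = 69
Difference = 69 - 41 = 28
= 28 semitones


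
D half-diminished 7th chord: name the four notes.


Working:
Half-diminished 7th chord = root + minor 3rd + diminished 5th + minor 7th
Seventh chords stack in thirds, so the letter names are D-F-A-C
Root: D
Minor 3rd above D: F
Diminished 5th above D: Ab
Minor 7th above D: C
Chord = D F Ab C


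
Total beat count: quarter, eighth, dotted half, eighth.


Let's work it out.
Beat values:
  quarter = 1 beat
  eighth = 0.5 beats
  dotted half = 3 beats
  eighth = 0.5 beats
Sum = 1 + 0.5 + 3 + 0.5
= 5 beats


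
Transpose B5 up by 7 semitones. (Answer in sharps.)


B5: chromatic position 11 in octave 5 → absolute = 5×12 + 11 = 71
Transpose up 7: 71 + 7 = 78
78 = 6×12 + 6 → F# in octave 6
Result = F#6


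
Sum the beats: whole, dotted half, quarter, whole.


Beat values:
  whole = 4 beats
  dotted half = 3 beats
  quarter = 1 beat
  whole = 4 beats
Sum = 4 + 3 + 1 + 4
= 12 beats


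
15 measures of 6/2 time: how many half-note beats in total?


Time signature 6/2: the bottom number 2 means the half note gets one count
The top number 6 means 6 half-note beats per measure
Total = 6 × 15 measures
= 90 half-note beats


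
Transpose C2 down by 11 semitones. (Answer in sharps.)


Solution.
C2: chromatic position 0 in octave 2 → absolute = 2×12 + 0 = 24
Transpose down 11: 24 - 11 = 13
13 = 1×12 + 1 → C# in octave 1
Result = C#1


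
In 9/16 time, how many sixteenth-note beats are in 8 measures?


Let's work it out.
Time signature 9/16: the bottom number 16 means the sixteenth note gets one count
The top number 9 means 9 sixteenth-note beats per measure
Total = 9 × 8 measures
= 72 sixteenth-note beats


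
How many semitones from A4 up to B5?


Solution.
Absolute semitone position = octave×12 + chromatic position
A4: 4×12 + 9 = 57
B5: 5×12 + 11 = 71
Difference = 71 - 57 = 14
= 14 semitones


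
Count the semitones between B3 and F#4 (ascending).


Solution.
Absolute semitone position = octave×12 + chromatic position
B3: 3×12 + 11 = 47
F#4: 4×12 + 6 = 54
Difference = 54 - 47 = 7
= 7 semitones


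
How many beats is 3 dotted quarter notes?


Base quarter note = 1 beat
Dot 1 adds half the previous value: +1/2
One dotted quarter = 1 + 1/2 = 3/2
3 of them = 3 × 3/2 = 9/2
= 9/2 beats


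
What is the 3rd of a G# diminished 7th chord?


Diminished 7th chord = root + minor 3rd + diminished 5th + diminished 7th
Seventh chords stack in thirds, so the letter names are G-B-D-F
Root: G#
Minor 3rd above G#: B
Diminished 5th above G#: D
Diminished 7th above G#: F
The 3rd = B


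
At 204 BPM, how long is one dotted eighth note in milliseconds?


Let's work it out.
One quarter-note beat = 60000 / BPM = 60000 / 204 ms
Dotted eighth note = 3/4 × quarter note
Duration = 3/4 × 60000 / 204 = 45000 / 204
= 220.6 ms


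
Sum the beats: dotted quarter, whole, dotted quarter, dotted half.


Solution.
Beat values:
  dotted quarter = 1.5 beats
  whole = 4 beats
  dotted quarter = 1.5 beats
  dotted half = 3 beats
Sum = 1.5 + 4 + 1.5 + 3
= 10 beats


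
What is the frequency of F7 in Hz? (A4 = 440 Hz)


f = 440 × 2^(n/12) where n = semitones from A4
F7: 32 semitones from A4
f = 440 × 2^(32/12)
f = 2793.83 Hz


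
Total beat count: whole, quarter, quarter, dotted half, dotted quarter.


Working:
Beat values:
  whole = 4 beats
  quarter = 1 beat
  quarter = 1 beat
  dotted half = 3 beats
  dotted quarter = 1.5 beats
Sum = 4 + 1 + 1 + 3 + 1.5
= 10.5 beats


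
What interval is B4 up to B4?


Letter names: B → B spans 1 letter name → a unison
Semitones: B4 → B4 = 0 half-steps
A unison of 0 semitones is a perfect unison
= perfect unison


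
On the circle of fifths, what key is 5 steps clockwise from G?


Reasoning:
Each clockwise step on the circle of fifths moves up a perfect 5th
From G: G → D → A → E → B → F#/Gb
= F#/Gb


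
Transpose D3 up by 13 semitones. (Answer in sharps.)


Solution.
D3: chromatic position 2 in octave 3 → absolute = 3×12 + 2 = 38
Transpose up 13: 38 + 13 = 51
51 = 4×12 + 3 → D# in octave 4
Result = D#4


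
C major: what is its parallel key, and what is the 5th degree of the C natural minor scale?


Parallel keys share the same tonic but differ in mode
C major → parallel is C minor
C natural minor scale: C D Eb F G Ab Bb
= C minor; 5th degree = G


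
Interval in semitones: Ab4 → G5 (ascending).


Reasoning:
Absolute semitone position = octave×12 + chromatic position
Ab4: 4×12 + 8 = 56
G5: 5×12 + 7 = 67
Difference = 67 - 56 = 11
= 11 semitones


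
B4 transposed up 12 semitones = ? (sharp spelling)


Let's work it out.
B4: chromatic position 11 in octave 4 → absolute = 4×12 + 11 = 59
Transpose up 12: 59 + 12 = 71
71 = 5×12 + 11 → B in octave 5
Result = B5


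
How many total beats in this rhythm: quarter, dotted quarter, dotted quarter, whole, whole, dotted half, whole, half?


Step by step:
Beat values:
  quarter = 1 beat
  dotted quarter = 1.5 beats
  dotted quarter = 1.5 beats
  whole = 4 beats
  whole = 4 beats
  dotted half = 3 beats
  whole = 4 beats
  half = 2 beats
Sum = 1 + 1.5 + 1.5 + 4 + 4 + 3 + 4 + 2
= 21 beats


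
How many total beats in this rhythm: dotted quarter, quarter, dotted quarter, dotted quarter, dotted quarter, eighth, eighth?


Working:
Beat values:
  dotted quarter = 1.5 beats
  quarter = 1 beat
  dotted quarter = 1.5 beats
  dotted quarter = 1.5 beats
  dotted quarter = 1.5 beats
  eighth = 0.5 beats
  eighth = 0.5 beats
Sum = 1.5 + 1 + 1.5 + 1.5 + 1.5 + 0.5 + 0.5
= 8 beats


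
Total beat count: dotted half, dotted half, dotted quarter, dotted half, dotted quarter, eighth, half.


Beat values:
  dotted half = 3 beats
  dotted half = 3 beats
  dotted quarter = 1.5 beats
  dotted half = 3 beats
  dotted quarter = 1.5 beats
  eighth = 0.5 beats
  half = 2 beats
Sum = 3 + 3 + 1.5 + 3 + 1.5 + 0.5 + 2
= 14.5 beats


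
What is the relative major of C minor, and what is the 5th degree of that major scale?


Reasoning:
The relative major shares the key signature and is a minor 3rd above the minor tonic
A minor 3rd above C is Eb
→ relative major of C minor is Eb major
Eb major scale: Eb F G Ab Bb C D
= Eb major; 5th degree = Bb


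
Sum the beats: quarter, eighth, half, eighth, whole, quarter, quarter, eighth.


Reasoning:
Beat values:
  quarter = 1 beat
  eighth = 0.5 beats
  half = 2 beats
  eighth = 0.5 beats
  whole = 4 beats
  quarter = 1 beat
  quarter = 1 beat
  eighth = 0.5 beats
Sum = 1 + 0.5 + 2 + 0.5 + 4 + 1 + 1 + 0.5
= 10.5 beats


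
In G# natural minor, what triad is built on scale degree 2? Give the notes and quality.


G# natural minor scale: G# A# B C# D# E F#
Diatonic triad on degree 2 stacks scale notes 2, 4, 6: A# C# E
A#→C# = 3 semitones; A#→E = 6 semitones → diminished triad
= A# C# E (diminished)


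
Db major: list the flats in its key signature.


Solution.
Flat major keys: C(0), F(1), Bb(2), Eb(3), Ab(4), Db(5), Gb(6), Cb(7)
Db major has 5 flats
Order of flats: Bb Eb Ab Db Gb Cb Fb → first 5: Bb, Eb, Ab, Db, Gb
= Bb, Eb, Ab, Db, Gb


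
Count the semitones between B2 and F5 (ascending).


Let's work it out.
Absolute semitone position = octave×12 + chromatic position
B2: 2×12 + 11 = 35
F5: 5×12 + 5 = 65
Difference = 65 - 35 = 30
= 30 semitones


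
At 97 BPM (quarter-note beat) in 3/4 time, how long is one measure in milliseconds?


Quarter-note beat duration = 60000 / 97 ms
Beats per measure (3/4) = 3
One measure = 3 × 60000 / 97 = 180000 / 97 ms
= 1855.7 ms


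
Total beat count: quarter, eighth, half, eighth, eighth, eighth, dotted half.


Working:
Beat values:
  quarter = 1 beat
  eighth = 0.5 beats
  half = 2 beats
  eighth = 0.5 beats
  eighth = 0.5 beats
  eighth = 0.5 beats
  dotted half = 3 beats
Sum = 1 + 0.5 + 2 + 0.5 + 0.5 + 0.5 + 3
= 8 beats


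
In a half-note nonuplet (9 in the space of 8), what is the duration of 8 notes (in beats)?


Reasoning:
Nonuplet: 9 notes occupy the space of 8 half notes
Space = 8 × 2 = 16 beats
Each nonuplet note = 16 / 9 = 16/9 beats
8 notes = 8 × 16/9 = 128/9
= 128/9 beats


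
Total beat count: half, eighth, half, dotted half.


Solution.
Beat values:
  half = 2 beats
  eighth = 0.5 beats
  half = 2 beats
  dotted half = 3 beats
Sum = 2 + 0.5 + 2 + 3
= 7.5 beats


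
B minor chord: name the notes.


Let's work it out.
Minor triad = root + minor 3rd (3 semitones) + perfect 5th (7 semitones)
A triad on B stacks thirds, so the chord tones use letter names B-D-F
Root: B
Minor 3rd above B: D
Perfect 5th above B: F#
Chord = B D F#


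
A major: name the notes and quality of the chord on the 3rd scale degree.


Step by step:
A major scale: A B C# D E F# G#
Diatonic triad on degree 3 stacks scale notes 3, 5, 7: C# E G#
C#→E = 3 semitones; C#→G# = 7 semitones → minor triad
= C# E G# (minor)


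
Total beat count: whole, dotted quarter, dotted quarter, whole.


Working:
Beat values:
  whole = 4 beats
  dotted quarter = 1.5 beats
  dotted quarter = 1.5 beats
  whole = 4 beats
Sum = 4 + 1.5 + 1.5 + 4
= 11 beats


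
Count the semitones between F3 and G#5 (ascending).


Working:
Absolute semitone position = octave×12 + chromatic position
F3: 3×12 + 5 = 41
G#5: 5×12 + 8 = 68
Difference = 68 - 41 = 27
= 27 semitones


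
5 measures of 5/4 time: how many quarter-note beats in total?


Let's work it out.
Time signature 5/4: the bottom number 4 means the quarter note gets one count
The top number 5 means 5 quarter-note beats per measure
Total = 5 × 5 measures
= 25 quarter-note beats


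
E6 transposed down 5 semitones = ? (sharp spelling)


Solution.
E6: chromatic position 4 in octave 6 → absolute = 6×12 + 4 = 76
Transpose down 5: 76 - 5 = 71
71 = 5×12 + 11 → B in octave 5
Result = B5


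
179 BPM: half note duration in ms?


Solution.
One quarter-note beat = 60000 / BPM = 60000 / 179 ms
Half note = 2 × quarter note
Duration = 2 × 60000 / 179 = 120000 / 179
= 670.4 ms


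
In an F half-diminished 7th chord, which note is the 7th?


Half-diminished 7th chord = root + minor 3rd + diminished 5th + minor 7th
Seventh chords stack in thirds, so the letter names are F-A-C-E
Root: F
Minor 3rd above F: Ab
Diminished 5th above F: Cb
Minor 7th above F: Eb
The 7th = Eb


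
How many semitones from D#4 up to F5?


Absolute semitone position = octave×12 + chromatic position
D#4: 4×12 + 3 = 51
F5: 5×12 + 5 = 65
Difference = 65 - 51 = 14
= 14 semitones


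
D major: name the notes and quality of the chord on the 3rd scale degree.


Let's work it out.
D major scale: D E F# G A B C#
Diatonic triad on degree 3 stacks scale notes 3, 5, 7: F# A C#
F#→A = 3 semitones; F#→C# = 7 semitones → minor triad
= F# A C# (minor)


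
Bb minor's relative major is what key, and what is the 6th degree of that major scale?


Reasoning:
The relative major shares the key signature and is a minor 3rd above the minor tonic
A minor 3rd above Bb is Db
→ relative major of Bb minor is Db major
Db major scale: Db Eb F Gb Ab Bb C
= Db major; 6th degree = Bb


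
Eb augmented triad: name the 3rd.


Reasoning:
Augmented triad = root + major 3rd (4 semitones) + augmented 5th (8 semitones)
A triad on Eb stacks thirds, so the chord tones use letter names E-G-B
Root: Eb
Major 3rd above Eb: G
Augmented 5th above Eb: B
The 3rd = G
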